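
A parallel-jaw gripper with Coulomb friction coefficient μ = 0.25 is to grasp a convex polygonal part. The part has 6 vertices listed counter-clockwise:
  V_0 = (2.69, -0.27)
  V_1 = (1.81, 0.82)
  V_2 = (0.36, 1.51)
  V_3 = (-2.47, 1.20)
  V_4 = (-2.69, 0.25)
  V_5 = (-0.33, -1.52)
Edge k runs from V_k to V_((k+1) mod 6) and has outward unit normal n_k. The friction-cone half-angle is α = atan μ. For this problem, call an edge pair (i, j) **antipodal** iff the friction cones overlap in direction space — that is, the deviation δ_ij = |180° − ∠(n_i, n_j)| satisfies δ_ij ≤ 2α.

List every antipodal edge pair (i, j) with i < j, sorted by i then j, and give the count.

α = atan 0.25 = 14.04°;  2α = 28.07°
n_0 = (+0.7781, +0.6282)
n_1 = (+0.4297, +0.9030)
n_2 = (-0.1089, +0.9941)
n_3 = (-0.9742, +0.2256)
n_4 = (-0.6000, -0.8000)
n_5 = (+0.3824, -0.9240)
  (0,1): δ = 154.36°  ·
  (0,2): δ = 122.66°  ·
  (0,3): δ = 51.95°  ·
  (0,4): δ = 14.21°  ✓
  (0,5): δ = 73.57°  ·
  (1,2): δ = 148.30°  ·
  (1,3): δ = 77.59°  ·
  (1,4): δ = 11.42°  ✓
  (1,5): δ = 47.93°  ·
  (2,3): δ = 109.29°  ·
  (2,4): δ = 43.12°  ·
  (2,5): δ = 16.23°  ✓
  (3,4): δ = 113.83°  ·
  (3,5): δ = 54.48°  ·
  (4,5): δ = 120.65°  ·
antipodal pairs: 3

count = 3; pairs: (0,4), (1,4), (2,5)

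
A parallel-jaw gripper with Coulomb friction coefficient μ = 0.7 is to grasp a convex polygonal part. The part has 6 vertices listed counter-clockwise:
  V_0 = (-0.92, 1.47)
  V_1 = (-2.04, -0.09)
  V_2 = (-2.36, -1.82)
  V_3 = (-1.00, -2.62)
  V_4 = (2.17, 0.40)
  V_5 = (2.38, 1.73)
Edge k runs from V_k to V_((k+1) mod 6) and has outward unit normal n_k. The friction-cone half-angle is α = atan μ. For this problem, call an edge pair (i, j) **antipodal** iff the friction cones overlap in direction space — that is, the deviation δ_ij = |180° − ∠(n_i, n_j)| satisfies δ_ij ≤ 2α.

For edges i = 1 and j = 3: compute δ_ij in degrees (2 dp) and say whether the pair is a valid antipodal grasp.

δ = 35.91°, valid

α = atan 0.7 = 34.99°;  2α = 69.98°
edge 1: e_1 = (-0.32, -1.73);  n_1 = (-0.9833, +0.1819)
edge 3: e_3 = (+3.17, +3.02);  n_3 = (+0.6898, -0.7240)
∠(n_1, n_3) = 144.09°
δ = |180° − 144.09°| = 35.91°
35.91° ≤ 2α = 69.98°  →  valid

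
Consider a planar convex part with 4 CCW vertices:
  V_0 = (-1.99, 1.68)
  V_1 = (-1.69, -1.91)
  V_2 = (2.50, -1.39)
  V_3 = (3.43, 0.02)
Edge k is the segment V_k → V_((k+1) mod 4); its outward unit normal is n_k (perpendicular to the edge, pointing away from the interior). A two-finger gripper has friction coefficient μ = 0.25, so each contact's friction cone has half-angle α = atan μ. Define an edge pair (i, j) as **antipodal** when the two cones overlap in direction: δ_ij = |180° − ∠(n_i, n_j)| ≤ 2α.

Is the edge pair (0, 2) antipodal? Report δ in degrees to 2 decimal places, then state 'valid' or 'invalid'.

α = atan 0.25 = 14.04°;  2α = 28.07°
edge 0: e_0 = (+0.30, -3.59);  n_0 = (-0.9965, -0.0833)
edge 2: e_2 = (+0.93, +1.41);  n_2 = (+0.8348, -0.5506)
∠(n_0, n_2) = 141.82°
δ = |180° − 141.82°| = 38.18°
38.18° > 2α = 28.07°  →  invalid

δ = 38.18°, invalid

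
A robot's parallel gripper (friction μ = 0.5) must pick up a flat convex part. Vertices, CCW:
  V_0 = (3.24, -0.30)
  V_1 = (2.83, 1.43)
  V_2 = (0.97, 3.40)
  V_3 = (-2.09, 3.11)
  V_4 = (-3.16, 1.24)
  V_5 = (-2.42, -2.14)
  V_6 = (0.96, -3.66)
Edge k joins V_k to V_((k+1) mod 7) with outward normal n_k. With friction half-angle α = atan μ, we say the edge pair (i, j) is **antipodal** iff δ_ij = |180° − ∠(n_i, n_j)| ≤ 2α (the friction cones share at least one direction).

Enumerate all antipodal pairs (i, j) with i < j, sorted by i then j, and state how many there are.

count = 9; pairs: (0,3), (0,4), (0,5), (1,4), (1,5), (2,5), (2,6), (3,6), (4,6)

α = atan 0.5 = 26.57°;  2α = 53.13°
n_0 = (+0.9730, +0.2306)
n_1 = (+0.7271, +0.6865)
n_2 = (-0.0943, +0.9955)
n_3 = (-0.8680, +0.4966)
n_4 = (-0.9769, -0.2139)
n_5 = (-0.4101, -0.9120)
n_6 = (+0.8275, -0.5615)
  (0,1): δ = 149.98°  ·
  (0,2): δ = 97.92°  ·
  (0,3): δ = 43.11°  ✓
  (0,4): δ = 0.98°  ✓
  (0,5): δ = 52.45°  ✓
  (0,6): δ = 132.51°  ·
  (1,2): δ = 127.94°  ·
  (1,3): δ = 73.13°  ·
  (1,4): δ = 31.01°  ✓
  (1,5): δ = 22.43°  ✓
  (1,6): δ = 102.49°  ·
  (2,3): δ = 125.19°  ·
  (2,4): δ = 83.06°  ·
  (2,5): δ = 29.63°  ✓
  (2,6): δ = 50.43°  ✓
  (3,4): δ = 137.87°  ·
  (3,5): δ = 84.44°  ·
  (3,6): δ = 4.38°  ✓
  (4,5): δ = 126.56°  ·
  (4,6): δ = 46.51°  ✓
  (5,6): δ = 99.95°  ·
antipodal pairs: 9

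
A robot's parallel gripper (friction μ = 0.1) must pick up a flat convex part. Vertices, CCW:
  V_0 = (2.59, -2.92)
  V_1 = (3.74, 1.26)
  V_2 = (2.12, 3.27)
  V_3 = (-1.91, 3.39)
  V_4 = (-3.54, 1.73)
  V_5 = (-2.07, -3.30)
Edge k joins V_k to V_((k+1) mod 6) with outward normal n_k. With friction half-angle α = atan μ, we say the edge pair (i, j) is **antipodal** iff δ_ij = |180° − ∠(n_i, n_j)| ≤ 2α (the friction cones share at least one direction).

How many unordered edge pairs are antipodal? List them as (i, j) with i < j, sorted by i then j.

α = atan 0.1 = 5.71°;  2α = 11.42°
n_0 = (+0.9642, -0.2653)
n_1 = (+0.7786, +0.6275)
n_2 = (+0.0298, +0.9996)
n_3 = (-0.7135, +0.7006)
n_4 = (-0.9599, -0.2805)
n_5 = (+0.0813, -0.9967)
  (0,1): δ = 125.75°  ·
  (0,2): δ = 76.32°  ·
  (0,3): δ = 29.09°  ·
  (0,4): δ = 31.67°  ·
  (0,5): δ = 110.04°  ·
  (1,2): δ = 130.57°  ·
  (1,3): δ = 83.35°  ·
  (1,4): δ = 22.58°  ·
  (1,5): δ = 55.79°  ·
  (2,3): δ = 132.77°  ·
  (2,4): δ = 72.00°  ·
  (2,5): δ = 6.37°  ✓
  (3,4): δ = 119.23°  ·
  (3,5): δ = 40.86°  ·
  (4,5): δ = 101.63°  ·
antipodal pairs: 1

count = 1; pairs: (2,5)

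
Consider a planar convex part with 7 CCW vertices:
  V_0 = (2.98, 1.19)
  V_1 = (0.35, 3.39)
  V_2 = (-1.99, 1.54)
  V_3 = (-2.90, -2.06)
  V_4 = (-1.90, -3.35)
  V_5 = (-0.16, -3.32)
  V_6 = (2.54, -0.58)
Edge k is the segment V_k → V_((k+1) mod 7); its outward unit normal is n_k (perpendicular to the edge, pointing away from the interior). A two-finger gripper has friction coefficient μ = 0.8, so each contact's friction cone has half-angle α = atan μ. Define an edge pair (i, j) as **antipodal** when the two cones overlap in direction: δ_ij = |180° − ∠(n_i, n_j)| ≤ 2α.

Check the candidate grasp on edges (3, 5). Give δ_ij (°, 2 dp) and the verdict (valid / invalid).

δ = 82.36°, invalid

α = atan 0.8 = 38.66°;  2α = 77.32°
edge 3: e_3 = (+1.00, -1.29);  n_3 = (-0.7903, -0.6127)
edge 5: e_5 = (+2.70, +2.74);  n_5 = (+0.7123, -0.7019)
∠(n_3, n_5) = 97.64°
δ = |180° − 97.64°| = 82.36°
82.36° > 2α = 77.32°  →  invalid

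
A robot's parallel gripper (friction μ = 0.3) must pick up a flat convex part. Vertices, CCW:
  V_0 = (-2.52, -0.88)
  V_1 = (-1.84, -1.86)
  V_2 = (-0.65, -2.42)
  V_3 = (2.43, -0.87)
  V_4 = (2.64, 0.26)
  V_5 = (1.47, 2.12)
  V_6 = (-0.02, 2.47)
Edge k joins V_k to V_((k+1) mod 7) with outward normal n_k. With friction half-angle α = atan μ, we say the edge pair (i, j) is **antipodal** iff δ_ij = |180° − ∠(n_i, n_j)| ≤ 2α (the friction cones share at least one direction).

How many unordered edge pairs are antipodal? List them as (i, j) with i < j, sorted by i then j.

count = 5; pairs: (0,4), (1,4), (1,5), (2,6), (3,6)

α = atan 0.3 = 16.70°;  2α = 33.40°
n_0 = (-0.8216, -0.5701)
n_1 = (-0.4258, -0.9048)
n_2 = (+0.4495, -0.8933)
n_3 = (+0.9832, -0.1827)
n_4 = (+0.8465, +0.5325)
n_5 = (+0.2287, +0.9735)
n_6 = (-0.8014, +0.5981)
  (0,1): δ = 149.96°  ·
  (0,2): δ = 98.04°  ·
  (0,3): δ = 45.28°  ·
  (0,4): δ = 2.58°  ✓
  (0,5): δ = 42.03°  ·
  (0,6): δ = 108.51°  ·
  (1,2): δ = 128.09°  ·
  (1,3): δ = 75.33°  ·
  (1,4): δ = 32.63°  ✓
  (1,5): δ = 11.98°  ✓
  (1,6): δ = 78.47°  ·
  (2,3): δ = 127.24°  ·
  (2,4): δ = 84.54°  ·
  (2,5): δ = 39.93°  ·
  (2,6): δ = 26.55°  ✓
  (3,4): δ = 137.30°  ·
  (3,5): δ = 92.69°  ·
  (3,6): δ = 26.21°  ✓
  (4,5): δ = 135.39°  ·
  (4,6): δ = 68.90°  ·
  (5,6): δ = 113.51°  ·
antipodal pairs: 5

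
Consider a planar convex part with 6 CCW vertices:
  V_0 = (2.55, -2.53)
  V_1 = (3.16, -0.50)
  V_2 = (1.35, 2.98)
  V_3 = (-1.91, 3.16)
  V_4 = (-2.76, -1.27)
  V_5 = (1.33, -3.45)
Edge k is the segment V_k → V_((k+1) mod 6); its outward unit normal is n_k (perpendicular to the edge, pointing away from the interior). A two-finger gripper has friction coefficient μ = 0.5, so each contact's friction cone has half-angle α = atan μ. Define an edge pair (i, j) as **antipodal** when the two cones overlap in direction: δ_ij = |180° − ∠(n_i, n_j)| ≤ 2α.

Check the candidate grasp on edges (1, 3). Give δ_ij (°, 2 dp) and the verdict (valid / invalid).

δ = 38.34°, valid

α = atan 0.5 = 26.57°;  2α = 53.13°
edge 1: e_1 = (-1.81, +3.48);  n_1 = (+0.8872, +0.4614)
edge 3: e_3 = (-0.85, -4.43);  n_3 = (-0.9821, +0.1884)
∠(n_1, n_3) = 141.66°
δ = |180° − 141.66°| = 38.34°
38.34° ≤ 2α = 53.13°  →  valid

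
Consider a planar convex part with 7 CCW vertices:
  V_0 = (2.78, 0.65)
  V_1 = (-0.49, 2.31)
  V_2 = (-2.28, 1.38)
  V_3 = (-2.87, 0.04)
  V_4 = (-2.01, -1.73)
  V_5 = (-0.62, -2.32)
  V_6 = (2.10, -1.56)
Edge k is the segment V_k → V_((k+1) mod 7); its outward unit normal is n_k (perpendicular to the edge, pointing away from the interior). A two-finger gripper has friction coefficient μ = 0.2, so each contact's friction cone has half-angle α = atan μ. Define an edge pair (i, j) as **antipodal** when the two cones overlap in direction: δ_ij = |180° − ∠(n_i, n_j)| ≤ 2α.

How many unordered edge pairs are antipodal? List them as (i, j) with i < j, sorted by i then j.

α = atan 0.2 = 11.31°;  2α = 22.62°
n_0 = (+0.4527, +0.8917)
n_1 = (-0.4610, +0.8874)
n_2 = (-0.9152, +0.4030)
n_3 = (-0.8995, -0.4370)
n_4 = (-0.3907, -0.9205)
n_5 = (+0.2691, -0.9631)
n_6 = (+0.9558, -0.2941)
  (0,1): δ = 125.63°  ·
  (0,2): δ = 86.85°  ·
  (0,3): δ = 37.17°  ·
  (0,4): δ = 3.92°  ✓
  (0,5): δ = 42.53°  ·
  (0,6): δ = 99.81°  ·
  (1,2): δ = 141.22°  ·
  (1,3): δ = 91.54°  ·
  (1,4): δ = 50.45°  ·
  (1,5): δ = 11.84°  ✓
  (1,6): δ = 45.44°  ·
  (2,3): δ = 130.32°  ·
  (2,4): δ = 89.24°  ·
  (2,5): δ = 50.63°  ·
  (2,6): δ = 6.66°  ✓
  (3,4): δ = 138.91°  ·
  (3,5): δ = 100.30°  ·
  (3,6): δ = 43.02°  ·
  (4,5): δ = 141.39°  ·
  (4,6): δ = 84.10°  ·
  (5,6): δ = 122.71°  ·
antipodal pairs: 3

count = 3; pairs: (0,4), (1,5), (2,6)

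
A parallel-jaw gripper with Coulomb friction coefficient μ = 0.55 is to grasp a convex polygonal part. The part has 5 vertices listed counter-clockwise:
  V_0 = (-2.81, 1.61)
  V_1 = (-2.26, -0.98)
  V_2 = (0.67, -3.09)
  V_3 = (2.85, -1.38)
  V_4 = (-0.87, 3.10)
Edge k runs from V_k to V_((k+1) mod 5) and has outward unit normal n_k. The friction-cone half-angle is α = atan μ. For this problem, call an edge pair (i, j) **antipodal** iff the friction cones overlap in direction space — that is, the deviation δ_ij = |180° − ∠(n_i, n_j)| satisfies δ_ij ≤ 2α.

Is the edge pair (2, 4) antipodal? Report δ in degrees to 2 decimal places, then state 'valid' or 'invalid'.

α = atan 0.55 = 28.81°;  2α = 57.62°
edge 2: e_2 = (+2.18, +1.71);  n_2 = (+0.6172, -0.7868)
edge 4: e_4 = (-1.94, -1.49);  n_4 = (-0.6091, +0.7931)
∠(n_2, n_4) = 179.41°
δ = |180° − 179.41°| = 0.59°
0.59° ≤ 2α = 57.62°  →  valid

δ = 0.59°, valid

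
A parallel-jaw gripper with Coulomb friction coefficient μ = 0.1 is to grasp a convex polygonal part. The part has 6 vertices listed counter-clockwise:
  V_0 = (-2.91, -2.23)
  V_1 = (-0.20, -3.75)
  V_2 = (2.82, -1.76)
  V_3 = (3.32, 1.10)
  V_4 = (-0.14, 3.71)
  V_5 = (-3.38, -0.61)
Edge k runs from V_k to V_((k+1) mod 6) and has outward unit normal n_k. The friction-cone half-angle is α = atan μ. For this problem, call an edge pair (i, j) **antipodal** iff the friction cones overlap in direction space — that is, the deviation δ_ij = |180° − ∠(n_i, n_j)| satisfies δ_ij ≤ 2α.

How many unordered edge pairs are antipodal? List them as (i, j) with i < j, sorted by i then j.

count = 1; pairs: (0,3)

α = atan 0.1 = 5.71°;  2α = 11.42°
n_0 = (-0.4892, -0.8722)
n_1 = (+0.5502, -0.8350)
n_2 = (+0.9851, -0.1722)
n_3 = (+0.6022, +0.7983)
n_4 = (-0.8000, +0.6000)
n_5 = (-0.9604, -0.2786)
  (0,1): δ = 117.33°  ·
  (0,2): δ = 70.63°  ·
  (0,3): δ = 7.74°  ✓
  (0,4): δ = 82.42°  ·
  (0,5): δ = 135.47°  ·
  (1,2): δ = 133.30°  ·
  (1,3): δ = 70.41°  ·
  (1,4): δ = 19.75°  ·
  (1,5): δ = 72.80°  ·
  (2,3): δ = 117.11°  ·
  (2,4): δ = 26.95°  ·
  (2,5): δ = 26.10°  ·
  (3,4): δ = 89.84°  ·
  (3,5): δ = 36.79°  ·
  (4,5): δ = 126.95°  ·
antipodal pairs: 1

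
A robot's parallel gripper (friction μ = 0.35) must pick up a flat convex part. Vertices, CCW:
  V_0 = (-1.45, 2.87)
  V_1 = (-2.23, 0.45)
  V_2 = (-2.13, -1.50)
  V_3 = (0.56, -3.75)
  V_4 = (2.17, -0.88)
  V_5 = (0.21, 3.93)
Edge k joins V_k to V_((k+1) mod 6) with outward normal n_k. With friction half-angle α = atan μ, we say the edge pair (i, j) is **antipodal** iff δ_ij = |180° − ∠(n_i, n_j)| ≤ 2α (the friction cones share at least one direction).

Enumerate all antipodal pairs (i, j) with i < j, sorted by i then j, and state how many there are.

α = atan 0.35 = 19.29°;  2α = 38.58°
n_0 = (-0.9518, +0.3068)
n_1 = (-0.9987, -0.0512)
n_2 = (-0.6416, -0.7671)
n_3 = (+0.8721, -0.4893)
n_4 = (+0.9261, +0.3774)
n_5 = (-0.5382, +0.8428)
  (0,1): δ = 159.20°  ·
  (0,2): δ = 112.05°  ·
  (0,3): δ = 11.43°  ✓
  (0,4): δ = 40.03°  ·
  (0,5): δ = 140.43°  ·
  (1,2): δ = 132.85°  ·
  (1,3): δ = 32.23°  ✓
  (1,4): δ = 19.23°  ✓
  (1,5): δ = 119.62°  ·
  (2,3): δ = 79.38°  ·
  (2,4): δ = 27.92°  ✓
  (2,5): δ = 72.47°  ·
  (3,4): δ = 128.54°  ·
  (3,5): δ = 28.15°  ✓
  (4,5): δ = 79.61°  ·
antipodal pairs: 5

count = 5; pairs: (0,3), (1,3), (1,4), (2,4), (3,5)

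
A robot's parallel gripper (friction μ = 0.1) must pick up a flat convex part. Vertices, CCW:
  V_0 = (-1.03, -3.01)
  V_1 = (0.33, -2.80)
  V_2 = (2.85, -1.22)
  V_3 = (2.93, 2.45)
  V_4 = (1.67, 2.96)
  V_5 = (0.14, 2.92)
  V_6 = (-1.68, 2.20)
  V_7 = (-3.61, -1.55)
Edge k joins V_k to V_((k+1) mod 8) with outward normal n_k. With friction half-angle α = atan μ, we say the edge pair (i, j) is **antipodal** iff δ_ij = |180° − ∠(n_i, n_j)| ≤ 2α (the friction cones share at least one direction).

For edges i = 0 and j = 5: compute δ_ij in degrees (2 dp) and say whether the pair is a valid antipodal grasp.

α = atan 0.1 = 5.71°;  2α = 11.42°
edge 0: e_0 = (+1.36, +0.21);  n_0 = (+0.1526, -0.9883)
edge 5: e_5 = (-1.82, -0.72);  n_5 = (-0.3679, +0.9299)
∠(n_0, n_5) = 167.19°
δ = |180° − 167.19°| = 12.81°
12.81° > 2α = 11.42°  →  invalid

δ = 12.81°, invalid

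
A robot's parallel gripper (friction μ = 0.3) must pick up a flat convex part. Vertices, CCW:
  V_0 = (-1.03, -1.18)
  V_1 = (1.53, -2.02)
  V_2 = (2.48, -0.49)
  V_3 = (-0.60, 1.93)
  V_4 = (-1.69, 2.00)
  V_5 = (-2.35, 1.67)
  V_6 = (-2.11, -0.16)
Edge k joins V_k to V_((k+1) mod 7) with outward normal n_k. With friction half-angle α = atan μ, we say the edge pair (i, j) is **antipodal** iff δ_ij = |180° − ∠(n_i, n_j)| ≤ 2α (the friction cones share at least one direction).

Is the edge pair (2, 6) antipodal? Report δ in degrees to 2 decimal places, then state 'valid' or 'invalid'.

δ = 5.21°, valid

α = atan 0.3 = 16.70°;  2α = 33.40°
edge 2: e_2 = (-3.08, +2.42);  n_2 = (+0.6178, +0.7863)
edge 6: e_6 = (+1.08, -1.02);  n_6 = (-0.6866, -0.7270)
∠(n_2, n_6) = 174.79°
δ = |180° − 174.79°| = 5.21°
5.21° ≤ 2α = 33.40°  →  valid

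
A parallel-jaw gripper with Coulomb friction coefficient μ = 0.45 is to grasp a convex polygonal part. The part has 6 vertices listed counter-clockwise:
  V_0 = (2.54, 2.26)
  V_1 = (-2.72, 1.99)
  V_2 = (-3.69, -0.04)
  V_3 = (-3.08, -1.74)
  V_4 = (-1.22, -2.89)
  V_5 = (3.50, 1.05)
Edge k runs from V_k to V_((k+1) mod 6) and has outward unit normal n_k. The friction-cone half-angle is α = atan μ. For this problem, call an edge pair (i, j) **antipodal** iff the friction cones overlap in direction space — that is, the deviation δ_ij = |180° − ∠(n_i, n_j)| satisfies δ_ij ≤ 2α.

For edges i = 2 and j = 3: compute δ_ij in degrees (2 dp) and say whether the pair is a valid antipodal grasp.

δ = 141.47°, invalid

α = atan 0.45 = 24.23°;  2α = 48.46°
edge 2: e_2 = (+0.61, -1.70);  n_2 = (-0.9412, -0.3377)
edge 3: e_3 = (+1.86, -1.15);  n_3 = (-0.5259, -0.8506)
∠(n_2, n_3) = 38.53°
δ = |180° − 38.53°| = 141.47°
141.47° > 2α = 48.46°  →  invalid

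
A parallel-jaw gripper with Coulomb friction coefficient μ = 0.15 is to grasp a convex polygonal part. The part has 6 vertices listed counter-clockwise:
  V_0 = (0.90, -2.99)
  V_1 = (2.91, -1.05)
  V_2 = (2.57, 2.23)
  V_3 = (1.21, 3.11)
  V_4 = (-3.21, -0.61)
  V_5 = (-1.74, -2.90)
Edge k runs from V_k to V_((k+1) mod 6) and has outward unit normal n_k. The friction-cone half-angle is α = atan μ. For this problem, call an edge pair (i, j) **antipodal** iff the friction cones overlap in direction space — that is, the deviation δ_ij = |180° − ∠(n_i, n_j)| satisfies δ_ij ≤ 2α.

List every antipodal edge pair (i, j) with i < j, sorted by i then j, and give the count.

α = atan 0.15 = 8.53°;  2α = 17.06°
n_0 = (+0.6945, -0.7195)
n_1 = (+0.9947, +0.1031)
n_2 = (+0.5433, +0.8396)
n_3 = (-0.6439, +0.7651)
n_4 = (-0.8415, -0.5402)
n_5 = (-0.0341, -0.9994)
  (0,1): δ = 128.07°  ·
  (0,2): δ = 76.89°  ·
  (0,3): δ = 3.90°  ✓
  (0,4): δ = 78.71°  ·
  (0,5): δ = 134.06°  ·
  (1,2): δ = 128.82°  ·
  (1,3): δ = 55.83°  ·
  (1,4): δ = 26.78°  ·
  (1,5): δ = 82.13°  ·
  (2,3): δ = 107.01°  ·
  (2,4): δ = 24.40°  ·
  (2,5): δ = 30.95°  ·
  (3,4): δ = 97.39°  ·
  (3,5): δ = 42.04°  ·
  (4,5): δ = 124.65°  ·
antipodal pairs: 1

count = 1; pairs: (0,3)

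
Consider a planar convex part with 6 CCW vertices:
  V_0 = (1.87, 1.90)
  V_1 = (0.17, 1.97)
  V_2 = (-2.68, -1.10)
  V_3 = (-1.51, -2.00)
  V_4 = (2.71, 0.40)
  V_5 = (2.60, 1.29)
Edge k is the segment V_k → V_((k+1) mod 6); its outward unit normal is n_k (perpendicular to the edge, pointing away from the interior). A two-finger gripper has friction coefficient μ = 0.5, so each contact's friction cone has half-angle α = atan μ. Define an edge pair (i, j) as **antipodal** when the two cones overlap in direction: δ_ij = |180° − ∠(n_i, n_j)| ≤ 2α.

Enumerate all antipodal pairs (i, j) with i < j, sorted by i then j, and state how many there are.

α = atan 0.5 = 26.57°;  2α = 53.13°
n_0 = (+0.0411, +0.9992)
n_1 = (-0.7329, +0.6804)
n_2 = (-0.6097, -0.7926)
n_3 = (+0.4944, -0.8693)
n_4 = (+0.9924, +0.1227)
n_5 = (+0.6412, +0.7674)
  (0,1): δ = 130.51°  ·
  (0,2): δ = 35.21°  ✓
  (0,3): δ = 31.99°  ✓
  (0,4): δ = 99.40°  ·
  (0,5): δ = 142.48°  ·
  (1,2): δ = 84.70°  ·
  (1,3): δ = 17.50°  ✓
  (1,4): δ = 49.92°  ✓
  (1,5): δ = 92.99°  ·
  (2,3): δ = 112.80°  ·
  (2,4): δ = 45.39°  ✓
  (2,5): δ = 2.31°  ✓
  (3,4): δ = 112.58°  ·
  (3,5): δ = 69.51°  ·
  (4,5): δ = 136.93°  ·
antipodal pairs: 6

count = 6; pairs: (0,2), (0,3), (1,3), (1,4), (2,4), (2,5)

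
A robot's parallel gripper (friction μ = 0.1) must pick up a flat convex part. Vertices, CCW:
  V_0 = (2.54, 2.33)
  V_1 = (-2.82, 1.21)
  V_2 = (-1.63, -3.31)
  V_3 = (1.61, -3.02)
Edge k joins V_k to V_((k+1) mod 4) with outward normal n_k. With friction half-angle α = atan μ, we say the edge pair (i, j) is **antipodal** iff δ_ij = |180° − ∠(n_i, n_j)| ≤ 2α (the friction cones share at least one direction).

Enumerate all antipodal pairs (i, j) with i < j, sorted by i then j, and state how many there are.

count = 1; pairs: (0,2)

α = atan 0.1 = 5.71°;  2α = 11.42°
n_0 = (-0.2045, +0.9789)
n_1 = (-0.9670, -0.2546)
n_2 = (+0.0891, -0.9960)
n_3 = (+0.9852, -0.1713)
  (0,1): δ = 87.05°  ·
  (0,2): δ = 6.69°  ✓
  (0,3): δ = 68.34°  ·
  (1,2): δ = 99.64°  ·
  (1,3): δ = 24.61°  ·
  (2,3): δ = 104.98°  ·
antipodal pairs: 1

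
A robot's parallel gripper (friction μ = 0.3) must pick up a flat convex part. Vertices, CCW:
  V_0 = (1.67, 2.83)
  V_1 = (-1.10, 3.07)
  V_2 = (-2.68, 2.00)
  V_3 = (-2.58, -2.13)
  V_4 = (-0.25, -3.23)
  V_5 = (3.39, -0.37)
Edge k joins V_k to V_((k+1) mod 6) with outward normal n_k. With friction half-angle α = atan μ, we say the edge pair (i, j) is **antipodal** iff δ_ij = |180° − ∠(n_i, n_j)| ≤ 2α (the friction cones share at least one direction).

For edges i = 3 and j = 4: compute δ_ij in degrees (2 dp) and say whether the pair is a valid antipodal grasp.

α = atan 0.3 = 16.70°;  2α = 33.40°
edge 3: e_3 = (+2.33, -1.10);  n_3 = (-0.4269, -0.9043)
edge 4: e_4 = (+3.64, +2.86);  n_4 = (+0.6178, -0.7863)
∠(n_3, n_4) = 63.43°
δ = |180° − 63.43°| = 116.57°
116.57° > 2α = 33.40°  →  invalid

δ = 116.57°, invalid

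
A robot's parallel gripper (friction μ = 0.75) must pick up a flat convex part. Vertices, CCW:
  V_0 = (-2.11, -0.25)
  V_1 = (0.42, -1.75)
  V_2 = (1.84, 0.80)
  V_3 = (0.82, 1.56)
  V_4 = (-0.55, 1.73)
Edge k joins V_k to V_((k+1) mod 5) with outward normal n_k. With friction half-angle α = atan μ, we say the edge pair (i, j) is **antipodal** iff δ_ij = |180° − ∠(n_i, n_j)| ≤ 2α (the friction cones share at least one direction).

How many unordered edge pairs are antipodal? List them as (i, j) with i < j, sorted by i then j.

α = atan 0.75 = 36.87°;  2α = 73.74°
n_0 = (-0.5100, -0.8602)
n_1 = (+0.8737, -0.4865)
n_2 = (+0.5975, +0.8019)
n_3 = (+0.1231, +0.9924)
n_4 = (-0.7855, +0.6189)
  (0,1): δ = 88.45°  ·
  (0,2): δ = 6.03°  ✓
  (0,3): δ = 23.59°  ✓
  (0,4): δ = 82.43°  ·
  (1,2): δ = 97.58°  ·
  (1,3): δ = 67.96°  ✓
  (1,4): δ = 9.12°  ✓
  (2,3): δ = 150.38°  ·
  (2,4): δ = 91.54°  ·
  (3,4): δ = 121.16°  ·
antipodal pairs: 4

count = 4; pairs: (0,2), (0,3), (1,3), (1,4)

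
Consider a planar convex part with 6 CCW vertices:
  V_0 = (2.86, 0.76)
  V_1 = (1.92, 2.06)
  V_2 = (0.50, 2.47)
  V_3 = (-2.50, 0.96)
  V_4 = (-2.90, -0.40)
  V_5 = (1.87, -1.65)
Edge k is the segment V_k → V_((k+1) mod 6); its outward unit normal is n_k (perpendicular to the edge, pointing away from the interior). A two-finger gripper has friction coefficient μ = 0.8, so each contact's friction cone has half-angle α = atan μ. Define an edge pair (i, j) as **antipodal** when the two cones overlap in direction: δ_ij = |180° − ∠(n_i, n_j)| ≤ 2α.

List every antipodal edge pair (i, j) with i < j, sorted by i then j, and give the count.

α = atan 0.8 = 38.66°;  2α = 77.32°
n_0 = (+0.8104, +0.5859)
n_1 = (+0.2774, +0.9608)
n_2 = (-0.4496, +0.8932)
n_3 = (-0.9594, +0.2822)
n_4 = (-0.2535, -0.9673)
n_5 = (+0.9250, -0.3800)
  (0,1): δ = 141.97°  ·
  (0,2): δ = 99.15°  ·
  (0,3): δ = 52.26°  ✓
  (0,4): δ = 39.45°  ✓
  (0,5): δ = 121.80°  ·
  (1,2): δ = 137.18°  ·
  (1,3): δ = 90.28°  ·
  (1,4): δ = 1.42°  ✓
  (1,5): δ = 83.77°  ·
  (2,3): δ = 133.11°  ·
  (2,4): δ = 41.40°  ✓
  (2,5): δ = 40.95°  ✓
  (3,4): δ = 88.29°  ·
  (3,5): δ = 5.94°  ✓
  (4,5): δ = 97.65°  ·
antipodal pairs: 6

count = 6; pairs: (0,3), (0,4), (1,4), (2,4), (2,5), (3,5)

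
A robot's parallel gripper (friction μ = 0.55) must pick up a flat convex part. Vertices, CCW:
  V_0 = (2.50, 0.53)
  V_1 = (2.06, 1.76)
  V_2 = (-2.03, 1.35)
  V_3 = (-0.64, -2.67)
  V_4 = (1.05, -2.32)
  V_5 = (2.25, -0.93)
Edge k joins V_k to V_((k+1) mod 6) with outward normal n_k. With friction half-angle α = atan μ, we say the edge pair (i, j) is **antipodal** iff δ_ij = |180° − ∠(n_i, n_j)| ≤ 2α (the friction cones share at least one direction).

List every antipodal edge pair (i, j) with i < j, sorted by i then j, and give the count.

α = atan 0.55 = 28.81°;  2α = 57.62°
n_0 = (+0.9416, +0.3368)
n_1 = (-0.0997, +0.9950)
n_2 = (-0.9451, -0.3268)
n_3 = (+0.2028, -0.9792)
n_4 = (+0.7569, -0.6535)
n_5 = (+0.9857, -0.1688)
  (0,1): δ = 103.96°  ·
  (0,2): δ = 0.61°  ✓
  (0,3): δ = 82.02°  ·
  (0,4): δ = 119.51°  ·
  (0,5): δ = 150.60°  ·
  (1,2): δ = 76.65°  ·
  (1,3): δ = 5.98°  ✓
  (1,4): δ = 43.47°  ✓
  (1,5): δ = 74.56°  ·
  (2,3): δ = 97.37°  ·
  (2,4): δ = 59.88°  ·
  (2,5): δ = 28.79°  ✓
  (3,4): δ = 142.50°  ·
  (3,5): δ = 111.42°  ·
  (4,5): δ = 148.91°  ·
antipodal pairs: 4

count = 4; pairs: (0,2), (1,3), (1,4), (2,5)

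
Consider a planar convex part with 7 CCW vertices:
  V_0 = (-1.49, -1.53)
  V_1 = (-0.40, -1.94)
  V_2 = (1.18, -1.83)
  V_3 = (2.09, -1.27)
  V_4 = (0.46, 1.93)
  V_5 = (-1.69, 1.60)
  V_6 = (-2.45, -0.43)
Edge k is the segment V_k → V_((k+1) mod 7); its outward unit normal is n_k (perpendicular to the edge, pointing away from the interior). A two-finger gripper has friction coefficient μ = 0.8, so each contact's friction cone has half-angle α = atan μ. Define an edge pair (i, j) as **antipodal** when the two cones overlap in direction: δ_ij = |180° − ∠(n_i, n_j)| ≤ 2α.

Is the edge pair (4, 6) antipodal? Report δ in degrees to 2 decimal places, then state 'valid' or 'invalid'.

δ = 57.61°, valid

α = atan 0.8 = 38.66°;  2α = 77.32°
edge 4: e_4 = (-2.15, -0.33);  n_4 = (-0.1517, +0.9884)
edge 6: e_6 = (+0.96, -1.10);  n_6 = (-0.7534, -0.6575)
∠(n_4, n_6) = 122.39°
δ = |180° − 122.39°| = 57.61°
57.61° ≤ 2α = 77.32°  →  valid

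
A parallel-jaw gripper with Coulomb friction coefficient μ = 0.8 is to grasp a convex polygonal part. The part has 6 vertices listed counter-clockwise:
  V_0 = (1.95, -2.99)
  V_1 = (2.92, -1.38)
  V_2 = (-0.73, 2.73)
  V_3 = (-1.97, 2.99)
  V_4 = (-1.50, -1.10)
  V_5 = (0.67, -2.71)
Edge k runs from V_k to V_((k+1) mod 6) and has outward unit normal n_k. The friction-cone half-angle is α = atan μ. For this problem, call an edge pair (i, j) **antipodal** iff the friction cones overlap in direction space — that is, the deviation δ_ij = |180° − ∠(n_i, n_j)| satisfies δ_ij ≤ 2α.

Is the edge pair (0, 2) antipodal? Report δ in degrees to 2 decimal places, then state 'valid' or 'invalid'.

δ = 70.77°, valid

α = atan 0.8 = 38.66°;  2α = 77.32°
edge 0: e_0 = (+0.97, +1.61);  n_0 = (+0.8566, -0.5161)
edge 2: e_2 = (-1.24, +0.26);  n_2 = (+0.2052, +0.9787)
∠(n_0, n_2) = 109.23°
δ = |180° − 109.23°| = 70.77°
70.77° ≤ 2α = 77.32°  →  valid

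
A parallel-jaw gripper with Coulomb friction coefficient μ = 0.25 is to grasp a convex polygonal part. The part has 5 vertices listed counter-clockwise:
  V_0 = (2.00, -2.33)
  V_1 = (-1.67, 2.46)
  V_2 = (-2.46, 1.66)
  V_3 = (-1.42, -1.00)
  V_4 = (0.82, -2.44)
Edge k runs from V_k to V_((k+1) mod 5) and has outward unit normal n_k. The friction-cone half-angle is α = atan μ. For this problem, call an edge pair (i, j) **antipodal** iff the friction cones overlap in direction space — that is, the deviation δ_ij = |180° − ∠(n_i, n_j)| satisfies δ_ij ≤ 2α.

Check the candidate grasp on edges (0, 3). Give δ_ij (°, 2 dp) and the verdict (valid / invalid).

δ = 19.81°, valid

α = atan 0.25 = 14.04°;  2α = 28.07°
edge 0: e_0 = (-3.67, +4.79);  n_0 = (+0.7938, +0.6082)
edge 3: e_3 = (+2.24, -1.44);  n_3 = (-0.5408, -0.8412)
∠(n_0, n_3) = 160.19°
δ = |180° − 160.19°| = 19.81°
19.81° ≤ 2α = 28.07°  →  valid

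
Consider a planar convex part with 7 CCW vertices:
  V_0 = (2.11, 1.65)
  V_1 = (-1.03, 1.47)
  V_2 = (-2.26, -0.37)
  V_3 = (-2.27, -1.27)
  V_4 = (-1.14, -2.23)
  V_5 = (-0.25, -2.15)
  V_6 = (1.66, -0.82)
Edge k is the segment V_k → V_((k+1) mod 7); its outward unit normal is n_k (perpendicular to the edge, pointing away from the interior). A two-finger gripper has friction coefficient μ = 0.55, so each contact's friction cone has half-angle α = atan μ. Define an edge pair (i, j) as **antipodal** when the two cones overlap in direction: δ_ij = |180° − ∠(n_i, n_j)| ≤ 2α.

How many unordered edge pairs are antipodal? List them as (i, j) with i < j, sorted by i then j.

count = 8; pairs: (0,3), (0,4), (0,5), (1,4), (1,5), (1,6), (2,5), (2,6)

α = atan 0.55 = 28.81°;  2α = 57.62°
n_0 = (-0.0572, +0.9984)
n_1 = (-0.8314, +0.5557)
n_2 = (-0.9999, +0.0111)
n_3 = (-0.6475, -0.7621)
n_4 = (+0.0895, -0.9960)
n_5 = (+0.5714, -0.8206)
n_6 = (+0.9838, -0.1792)
  (0,1): δ = 127.04°  ·
  (0,2): δ = 93.92°  ·
  (0,3): δ = 43.63°  ✓
  (0,4): δ = 1.86°  ✓
  (0,5): δ = 31.57°  ✓
  (0,6): δ = 76.39°  ·
  (1,2): δ = 146.87°  ·
  (1,3): δ = 96.59°  ·
  (1,4): δ = 51.10°  ✓
  (1,5): δ = 21.39°  ✓
  (1,6): δ = 23.44°  ✓
  (2,3): δ = 129.71°  ·
  (2,4): δ = 84.23°  ·
  (2,5): δ = 54.51°  ✓
  (2,6): δ = 9.69°  ✓
  (3,4): δ = 134.51°  ·
  (3,5): δ = 104.80°  ·
  (3,6): δ = 59.98°  ·
  (4,5): δ = 150.29°  ·
  (4,6): δ = 105.46°  ·
  (5,6): δ = 135.18°  ·
antipodal pairs: 8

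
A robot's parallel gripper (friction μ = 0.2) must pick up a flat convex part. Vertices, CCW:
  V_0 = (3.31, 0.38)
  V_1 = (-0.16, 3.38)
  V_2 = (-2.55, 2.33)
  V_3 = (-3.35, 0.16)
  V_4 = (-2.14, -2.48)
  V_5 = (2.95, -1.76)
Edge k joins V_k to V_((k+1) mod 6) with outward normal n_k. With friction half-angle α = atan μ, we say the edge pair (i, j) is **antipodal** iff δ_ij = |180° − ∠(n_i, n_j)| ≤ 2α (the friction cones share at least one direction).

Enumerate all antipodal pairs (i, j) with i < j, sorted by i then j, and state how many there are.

count = 2; pairs: (1,4), (2,5)

α = atan 0.2 = 11.31°;  2α = 22.62°
n_0 = (+0.6540, +0.7565)
n_1 = (-0.4022, +0.9155)
n_2 = (-0.9383, +0.3459)
n_3 = (-0.9091, -0.4167)
n_4 = (+0.1401, -0.9901)
n_5 = (+0.9861, -0.1659)
  (0,1): δ = 115.44°  ·
  (0,2): δ = 69.39°  ·
  (0,3): δ = 24.53°  ·
  (0,4): δ = 48.90°  ·
  (0,5): δ = 121.30°  ·
  (1,2): δ = 133.95°  ·
  (1,3): δ = 89.09°  ·
  (1,4): δ = 15.67°  ✓
  (1,5): δ = 56.73°  ·
  (2,3): δ = 135.14°  ·
  (2,4): δ = 61.71°  ·
  (2,5): δ = 10.69°  ✓
  (3,4): δ = 106.57°  ·
  (3,5): δ = 34.17°  ·
  (4,5): δ = 107.60°  ·
antipodal pairs: 2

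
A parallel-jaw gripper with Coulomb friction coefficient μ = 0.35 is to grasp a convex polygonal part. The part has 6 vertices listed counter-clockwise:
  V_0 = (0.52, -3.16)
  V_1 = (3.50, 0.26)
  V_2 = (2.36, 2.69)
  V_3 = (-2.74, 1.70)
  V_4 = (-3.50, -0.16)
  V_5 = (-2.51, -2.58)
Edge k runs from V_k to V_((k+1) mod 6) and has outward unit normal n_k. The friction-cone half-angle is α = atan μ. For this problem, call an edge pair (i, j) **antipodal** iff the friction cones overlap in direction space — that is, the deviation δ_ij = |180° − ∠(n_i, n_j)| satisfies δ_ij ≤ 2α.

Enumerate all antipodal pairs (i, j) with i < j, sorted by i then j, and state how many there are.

count = 4; pairs: (0,2), (0,3), (1,4), (2,5)

α = atan 0.35 = 19.29°;  2α = 38.58°
n_0 = (+0.7539, -0.6569)
n_1 = (+0.9053, +0.4247)
n_2 = (-0.1906, +0.9817)
n_3 = (-0.9257, +0.3782)
n_4 = (-0.9255, -0.3786)
n_5 = (-0.1880, -0.9822)
  (0,1): δ = 113.80°  ·
  (0,2): δ = 37.95°  ✓
  (0,3): δ = 18.84°  ✓
  (0,4): δ = 63.32°  ·
  (0,5): δ = 120.23°  ·
  (1,2): δ = 104.15°  ·
  (1,3): δ = 47.36°  ·
  (1,4): δ = 2.88°  ✓
  (1,5): δ = 54.03°  ·
  (2,3): δ = 123.21°  ·
  (2,4): δ = 78.74°  ·
  (2,5): δ = 21.82°  ✓
  (3,4): δ = 135.53°  ·
  (3,5): δ = 78.61°  ·
  (4,5): δ = 123.09°  ·
antipodal pairs: 4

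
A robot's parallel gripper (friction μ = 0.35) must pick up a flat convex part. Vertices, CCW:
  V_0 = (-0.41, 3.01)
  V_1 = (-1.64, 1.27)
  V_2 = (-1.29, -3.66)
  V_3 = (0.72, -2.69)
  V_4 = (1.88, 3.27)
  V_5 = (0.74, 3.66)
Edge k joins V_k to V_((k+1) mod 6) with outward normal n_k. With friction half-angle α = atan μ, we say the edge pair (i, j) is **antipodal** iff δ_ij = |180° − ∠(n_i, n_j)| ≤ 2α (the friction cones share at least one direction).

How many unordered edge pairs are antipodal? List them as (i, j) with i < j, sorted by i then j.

α = atan 0.35 = 19.29°;  2α = 38.58°
n_0 = (-0.8166, +0.5772)
n_1 = (-0.9975, -0.0708)
n_2 = (+0.4346, -0.9006)
n_3 = (+0.9816, -0.1910)
n_4 = (+0.3237, +0.9462)
n_5 = (-0.4921, +0.8706)
  (0,1): δ = 140.68°  ·
  (0,2): δ = 28.98°  ✓
  (0,3): δ = 24.24°  ✓
  (0,4): δ = 106.37°  ·
  (0,5): δ = 154.73°  ·
  (1,2): δ = 68.30°  ·
  (1,3): δ = 15.07°  ✓
  (1,4): δ = 67.05°  ·
  (1,5): δ = 115.42°  ·
  (2,3): δ = 126.78°  ·
  (2,4): δ = 44.65°  ·
  (2,5): δ = 3.71°  ✓
  (3,4): δ = 97.87°  ·
  (3,5): δ = 49.51°  ·
  (4,5): δ = 131.64°  ·
antipodal pairs: 4

count = 4; pairs: (0,2), (0,3), (1,3), (2,5)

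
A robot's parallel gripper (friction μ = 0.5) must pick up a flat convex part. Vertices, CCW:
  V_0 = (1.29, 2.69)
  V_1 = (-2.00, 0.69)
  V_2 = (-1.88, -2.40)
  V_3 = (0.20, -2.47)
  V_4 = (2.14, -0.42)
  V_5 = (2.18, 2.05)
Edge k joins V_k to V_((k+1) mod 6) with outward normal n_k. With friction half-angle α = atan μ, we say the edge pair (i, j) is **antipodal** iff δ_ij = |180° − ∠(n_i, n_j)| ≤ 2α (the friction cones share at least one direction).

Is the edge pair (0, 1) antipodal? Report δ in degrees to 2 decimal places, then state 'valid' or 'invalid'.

δ = 119.07°, invalid

α = atan 0.5 = 26.57°;  2α = 53.13°
edge 0: e_0 = (-3.29, -2.00);  n_0 = (-0.5195, +0.8545)
edge 1: e_1 = (+0.12, -3.09);  n_1 = (-0.9992, -0.0388)
∠(n_0, n_1) = 60.93°
δ = |180° − 60.93°| = 119.07°
119.07° > 2α = 53.13°  →  invalid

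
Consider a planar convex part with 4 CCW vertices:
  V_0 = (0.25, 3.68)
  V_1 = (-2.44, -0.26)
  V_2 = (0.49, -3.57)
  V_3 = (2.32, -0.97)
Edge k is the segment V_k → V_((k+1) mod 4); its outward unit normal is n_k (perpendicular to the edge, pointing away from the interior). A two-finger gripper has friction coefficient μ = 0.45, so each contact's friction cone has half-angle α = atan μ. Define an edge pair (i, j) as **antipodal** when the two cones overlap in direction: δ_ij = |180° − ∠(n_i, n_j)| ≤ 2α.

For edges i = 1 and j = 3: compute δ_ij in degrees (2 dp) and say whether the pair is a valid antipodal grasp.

δ = 17.52°, valid

α = atan 0.45 = 24.23°;  2α = 48.46°
edge 1: e_1 = (+2.93, -3.31);  n_1 = (-0.7488, -0.6628)
edge 3: e_3 = (-2.07, +4.65);  n_3 = (+0.9136, +0.4067)
∠(n_1, n_3) = 162.48°
δ = |180° − 162.48°| = 17.52°
17.52° ≤ 2α = 48.46°  →  valid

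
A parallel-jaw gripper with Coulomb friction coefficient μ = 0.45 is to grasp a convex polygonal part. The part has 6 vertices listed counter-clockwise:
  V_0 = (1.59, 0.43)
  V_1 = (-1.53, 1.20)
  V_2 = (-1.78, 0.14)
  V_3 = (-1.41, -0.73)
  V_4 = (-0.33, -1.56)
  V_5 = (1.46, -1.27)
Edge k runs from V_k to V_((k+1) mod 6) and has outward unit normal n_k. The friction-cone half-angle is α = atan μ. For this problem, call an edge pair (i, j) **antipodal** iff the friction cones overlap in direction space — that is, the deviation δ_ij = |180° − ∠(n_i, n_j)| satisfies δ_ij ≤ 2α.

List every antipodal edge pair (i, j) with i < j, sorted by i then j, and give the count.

α = atan 0.45 = 24.23°;  2α = 48.46°
n_0 = (+0.2396, +0.9709)
n_1 = (-0.9733, +0.2296)
n_2 = (-0.9202, -0.3914)
n_3 = (-0.6094, -0.7929)
n_4 = (+0.1599, -0.9871)
n_5 = (+0.9971, -0.0762)
  (0,1): δ = 89.41°  ·
  (0,2): δ = 53.10°  ·
  (0,3): δ = 23.68°  ✓
  (0,4): δ = 23.07°  ✓
  (0,5): δ = 99.49°  ·
  (1,2): δ = 143.69°  ·
  (1,3): δ = 114.27°  ·
  (1,4): δ = 67.53°  ·
  (1,5): δ = 8.90°  ✓
  (2,3): δ = 150.58°  ·
  (2,4): δ = 103.84°  ·
  (2,5): δ = 27.41°  ✓
  (3,4): δ = 133.25°  ·
  (3,5): δ = 56.83°  ·
  (4,5): δ = 103.58°  ·
antipodal pairs: 4

count = 4; pairs: (0,3), (0,4), (1,5), (2,5)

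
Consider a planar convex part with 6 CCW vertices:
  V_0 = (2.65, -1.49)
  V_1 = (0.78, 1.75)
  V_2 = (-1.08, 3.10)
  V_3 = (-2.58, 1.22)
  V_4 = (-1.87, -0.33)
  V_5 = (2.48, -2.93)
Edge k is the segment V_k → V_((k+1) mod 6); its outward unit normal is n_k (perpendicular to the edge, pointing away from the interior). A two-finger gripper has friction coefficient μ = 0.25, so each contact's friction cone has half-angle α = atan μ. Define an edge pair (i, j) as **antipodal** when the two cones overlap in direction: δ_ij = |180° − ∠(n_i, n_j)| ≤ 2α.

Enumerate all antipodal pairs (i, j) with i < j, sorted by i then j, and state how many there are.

count = 2; pairs: (0,3), (1,4)

α = atan 0.25 = 14.04°;  2α = 28.07°
n_0 = (+0.8661, +0.4999)
n_1 = (+0.5874, +0.8093)
n_2 = (-0.7817, +0.6237)
n_3 = (-0.9092, -0.4165)
n_4 = (-0.5130, -0.8584)
n_5 = (+0.9931, -0.1172)
  (0,1): δ = 155.96°  ·
  (0,2): δ = 68.58°  ·
  (0,3): δ = 5.38°  ✓
  (0,4): δ = 29.14°  ·
  (0,5): δ = 143.28°  ·
  (1,2): δ = 92.61°  ·
  (1,3): δ = 29.42°  ·
  (1,4): δ = 5.11°  ✓
  (1,5): δ = 119.24°  ·
  (2,3): δ = 116.80°  ·
  (2,4): δ = 82.28°  ·
  (2,5): δ = 31.85°  ·
  (3,4): δ = 145.48°  ·
  (3,5): δ = 31.34°  ·
  (4,5): δ = 65.87°  ·
antipodal pairs: 2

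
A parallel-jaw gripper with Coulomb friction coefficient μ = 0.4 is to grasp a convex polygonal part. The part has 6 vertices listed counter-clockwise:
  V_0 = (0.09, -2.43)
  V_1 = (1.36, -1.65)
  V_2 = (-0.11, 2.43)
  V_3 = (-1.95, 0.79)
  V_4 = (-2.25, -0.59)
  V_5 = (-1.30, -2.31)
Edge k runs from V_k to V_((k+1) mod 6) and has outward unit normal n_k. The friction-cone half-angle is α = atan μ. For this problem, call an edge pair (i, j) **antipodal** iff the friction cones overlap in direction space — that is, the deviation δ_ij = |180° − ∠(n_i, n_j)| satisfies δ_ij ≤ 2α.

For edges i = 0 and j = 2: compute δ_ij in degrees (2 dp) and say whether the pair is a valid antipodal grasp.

δ = 10.15°, valid

α = atan 0.4 = 21.80°;  2α = 43.60°
edge 0: e_0 = (+1.27, +0.78);  n_0 = (+0.5233, -0.8521)
edge 2: e_2 = (-1.84, -1.64);  n_2 = (-0.6654, +0.7465)
∠(n_0, n_2) = 169.85°
δ = |180° − 169.85°| = 10.15°
10.15° ≤ 2α = 43.60°  →  valid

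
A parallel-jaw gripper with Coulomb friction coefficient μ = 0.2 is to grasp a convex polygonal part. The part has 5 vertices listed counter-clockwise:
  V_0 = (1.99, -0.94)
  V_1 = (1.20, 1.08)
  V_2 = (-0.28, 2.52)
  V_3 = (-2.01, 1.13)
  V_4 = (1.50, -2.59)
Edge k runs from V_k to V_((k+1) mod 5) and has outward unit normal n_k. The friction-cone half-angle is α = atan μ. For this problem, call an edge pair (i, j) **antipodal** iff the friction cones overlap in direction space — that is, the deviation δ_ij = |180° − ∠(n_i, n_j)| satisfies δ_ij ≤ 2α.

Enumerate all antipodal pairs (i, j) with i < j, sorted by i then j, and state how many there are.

count = 2; pairs: (0,3), (1,3)

α = atan 0.2 = 11.31°;  2α = 22.62°
n_0 = (+0.9313, +0.3642)
n_1 = (+0.6974, +0.7167)
n_2 = (-0.6263, +0.7795)
n_3 = (-0.7273, -0.6863)
n_4 = (+0.9586, -0.2847)
  (0,1): δ = 155.58°  ·
  (0,2): δ = 72.58°  ·
  (0,3): δ = 21.98°  ✓
  (0,4): δ = 142.10°  ·
  (1,2): δ = 97.00°  ·
  (1,3): δ = 2.45°  ✓
  (1,4): δ = 117.68°  ·
  (2,3): δ = 85.44°  ·
  (2,4): δ = 34.68°  ·
  (3,4): δ = 59.88°  ·
antipodal pairs: 2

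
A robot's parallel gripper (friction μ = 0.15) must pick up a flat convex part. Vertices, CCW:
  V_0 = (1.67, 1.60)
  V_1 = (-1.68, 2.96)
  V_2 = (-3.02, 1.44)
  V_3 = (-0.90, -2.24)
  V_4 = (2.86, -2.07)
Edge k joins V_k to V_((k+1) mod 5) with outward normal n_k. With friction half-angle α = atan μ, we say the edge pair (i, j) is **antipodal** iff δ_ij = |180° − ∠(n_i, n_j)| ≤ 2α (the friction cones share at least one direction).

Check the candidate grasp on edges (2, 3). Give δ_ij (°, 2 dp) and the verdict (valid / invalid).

α = atan 0.15 = 8.53°;  2α = 17.06°
edge 2: e_2 = (+2.12, -3.68);  n_2 = (-0.8665, -0.4992)
edge 3: e_3 = (+3.76, +0.17);  n_3 = (+0.0452, -0.9990)
∠(n_2, n_3) = 62.64°
δ = |180° − 62.64°| = 117.36°
117.36° > 2α = 17.06°  →  invalid

δ = 117.36°, invalid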